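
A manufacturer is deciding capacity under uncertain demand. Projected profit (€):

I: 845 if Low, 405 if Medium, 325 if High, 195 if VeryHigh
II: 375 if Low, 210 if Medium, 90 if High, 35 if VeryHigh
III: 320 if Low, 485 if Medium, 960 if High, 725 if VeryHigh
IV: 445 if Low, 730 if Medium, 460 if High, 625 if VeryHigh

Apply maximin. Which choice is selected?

IV

Row minima: I=195, II=35, III=320, IV=445
Best worst-case = 445 → IV.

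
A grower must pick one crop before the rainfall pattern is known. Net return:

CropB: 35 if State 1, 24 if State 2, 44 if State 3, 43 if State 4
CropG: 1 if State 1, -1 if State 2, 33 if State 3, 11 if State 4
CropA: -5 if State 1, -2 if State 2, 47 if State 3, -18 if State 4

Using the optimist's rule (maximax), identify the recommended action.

CropA

Row maxima: CropB=44, CropG=33, CropA=47
Best best-case = 47 → CropA.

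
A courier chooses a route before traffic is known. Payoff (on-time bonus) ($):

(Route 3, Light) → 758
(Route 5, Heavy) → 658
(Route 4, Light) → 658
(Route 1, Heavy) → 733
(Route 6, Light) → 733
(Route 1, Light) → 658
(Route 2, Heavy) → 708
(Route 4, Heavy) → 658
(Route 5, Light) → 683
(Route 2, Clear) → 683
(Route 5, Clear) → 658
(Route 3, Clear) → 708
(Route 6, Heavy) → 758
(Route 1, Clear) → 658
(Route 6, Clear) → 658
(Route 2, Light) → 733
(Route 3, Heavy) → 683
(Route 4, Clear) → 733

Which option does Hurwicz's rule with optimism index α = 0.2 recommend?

Route 1: 0.2·733 + 0.8·658 = 673
Route 2: 0.2·733 + 0.8·683 = 693
Route 3: 0.2·758 + 0.8·683 = 698
Route 4: 0.2·733 + 0.8·658 = 673
Route 5: 0.2·683 + 0.8·658 = 663
Route 6: 0.2·758 + 0.8·658 = 678
Highest Hurwicz score = 698 → Route 3.

Route 3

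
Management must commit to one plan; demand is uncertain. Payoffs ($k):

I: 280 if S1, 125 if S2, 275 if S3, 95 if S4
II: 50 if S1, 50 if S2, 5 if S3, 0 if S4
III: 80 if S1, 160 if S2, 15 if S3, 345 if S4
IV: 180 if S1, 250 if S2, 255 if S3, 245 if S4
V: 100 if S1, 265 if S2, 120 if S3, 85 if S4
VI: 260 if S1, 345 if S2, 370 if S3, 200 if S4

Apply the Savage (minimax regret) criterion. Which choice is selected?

IV

Column bests: S1=280, S2=345, S3=370, S4=345.
I regrets: 0, 220, 95, 250 → max 250
II regrets: 230, 295, 365, 345 → max 365
III regrets: 200, 185, 355, 0 → max 355
IV regrets: 100, 95, 115, 100 → max 115
V regrets: 180, 80, 250, 260 → max 260
VI regrets: 20, 0, 0, 145 → max 145
Smallest max regret = 115 → IV.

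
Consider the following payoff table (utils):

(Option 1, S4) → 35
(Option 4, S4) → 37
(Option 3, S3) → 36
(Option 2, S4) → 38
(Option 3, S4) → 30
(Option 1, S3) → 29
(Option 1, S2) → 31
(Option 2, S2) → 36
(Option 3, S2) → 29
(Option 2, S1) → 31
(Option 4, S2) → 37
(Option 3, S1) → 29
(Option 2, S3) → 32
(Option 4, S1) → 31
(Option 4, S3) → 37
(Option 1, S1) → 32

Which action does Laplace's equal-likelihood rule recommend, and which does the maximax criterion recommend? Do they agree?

Row averages: Option 1=31.75, Option 2=34.25, Option 3=31, Option 4=35.5
Highest average = 35.5 → Option 4.
Row maxima: Option 1=35, Option 2=38, Option 3=36, Option 4=37
Best best-case = 38 → Option 2.

laplace → Option 4; maximax → Option 2 (disagree)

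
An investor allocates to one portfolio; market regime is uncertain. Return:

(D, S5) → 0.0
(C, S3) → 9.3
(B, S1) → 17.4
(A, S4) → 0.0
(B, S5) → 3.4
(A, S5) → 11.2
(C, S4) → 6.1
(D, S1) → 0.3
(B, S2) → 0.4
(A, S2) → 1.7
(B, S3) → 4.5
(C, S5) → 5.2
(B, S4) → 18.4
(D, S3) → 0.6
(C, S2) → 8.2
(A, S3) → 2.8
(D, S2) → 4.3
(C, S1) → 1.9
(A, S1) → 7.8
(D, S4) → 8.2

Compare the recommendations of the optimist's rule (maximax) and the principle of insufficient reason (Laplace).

Row maxima: A=11.2, B=18.4, C=9.3, D=8.2
Best best-case = 18.4 → B.
Row averages: A=4.7, B=8.82, C=6.14, D=2.68
Highest average = 8.82 → B.

maximax → B; laplace → B (agree)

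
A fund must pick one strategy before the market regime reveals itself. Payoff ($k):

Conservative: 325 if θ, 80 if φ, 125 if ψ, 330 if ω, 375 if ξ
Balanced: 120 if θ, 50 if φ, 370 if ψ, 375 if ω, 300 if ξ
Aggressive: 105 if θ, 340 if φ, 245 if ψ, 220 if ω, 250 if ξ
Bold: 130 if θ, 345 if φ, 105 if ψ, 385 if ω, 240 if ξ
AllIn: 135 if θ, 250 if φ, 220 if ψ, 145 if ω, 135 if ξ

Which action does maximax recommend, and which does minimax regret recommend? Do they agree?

Row maxima: Conservative=375, Balanced=375, Aggressive=340, Bold=385, AllIn=250
Best best-case = 385 → Bold.
Column bests: θ=325, φ=345, ψ=370, ω=385, ξ=375.
Conservative regrets: 0, 265, 245, 55, 0 → max 265
Balanced regrets: 205, 295, 0, 10, 75 → max 295
Aggressive regrets: 220, 5, 125, 165, 125 → max 220
Bold regrets: 195, 0, 265, 0, 135 → max 265
AllIn regrets: 190, 95, 150, 240, 240 → max 240
Smallest max regret = 220 → Aggressive.

maximax → Bold; minimax regret → Aggressive (disagree)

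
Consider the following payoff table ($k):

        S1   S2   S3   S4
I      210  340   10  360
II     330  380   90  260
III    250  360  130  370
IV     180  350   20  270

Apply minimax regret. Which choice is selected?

III

Column bests: S1=330, S2=380, S3=130, S4=370.
I regrets: 120, 40, 120, 10 → max 120
II regrets: 0, 0, 40, 110 → max 110
III regrets: 80, 20, 0, 0 → max 80
IV regrets: 150, 30, 110, 100 → max 150
Smallest max regret = 80 → III.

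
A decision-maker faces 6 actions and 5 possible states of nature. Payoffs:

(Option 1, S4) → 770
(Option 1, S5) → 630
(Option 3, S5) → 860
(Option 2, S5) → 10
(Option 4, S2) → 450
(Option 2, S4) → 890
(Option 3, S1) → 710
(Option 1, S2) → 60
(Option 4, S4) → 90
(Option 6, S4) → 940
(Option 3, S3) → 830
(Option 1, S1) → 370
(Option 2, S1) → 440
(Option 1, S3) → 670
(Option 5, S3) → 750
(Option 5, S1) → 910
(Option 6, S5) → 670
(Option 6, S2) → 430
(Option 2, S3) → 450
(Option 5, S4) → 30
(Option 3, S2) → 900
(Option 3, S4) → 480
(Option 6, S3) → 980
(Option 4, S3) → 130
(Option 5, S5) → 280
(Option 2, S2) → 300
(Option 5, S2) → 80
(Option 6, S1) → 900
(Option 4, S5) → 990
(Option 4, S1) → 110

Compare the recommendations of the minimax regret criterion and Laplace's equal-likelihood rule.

Column bests: S1=910, S2=900, S3=980, S4=940, S5=990.
Option 1 regrets: 540, 840, 310, 170, 360 → max 840
Option 2 regrets: 470, 600, 530, 50, 980 → max 980
Option 3 regrets: 200, 0, 150, 460, 130 → max 460
Option 4 regrets: 800, 450, 850, 850, 0 → max 850
Option 5 regrets: 0, 820, 230, 910, 710 → max 910
Option 6 regrets: 10, 470, 0, 0, 320 → max 470
Smallest max regret = 460 → Option 3.
Row averages: Option 1=500, Option 2=418, Option 3=756, Option 4=354, Option 5=410, Option 6=784
Highest average = 784 → Option 6.

minimax regret → Option 3; laplace → Option 6 (disagree)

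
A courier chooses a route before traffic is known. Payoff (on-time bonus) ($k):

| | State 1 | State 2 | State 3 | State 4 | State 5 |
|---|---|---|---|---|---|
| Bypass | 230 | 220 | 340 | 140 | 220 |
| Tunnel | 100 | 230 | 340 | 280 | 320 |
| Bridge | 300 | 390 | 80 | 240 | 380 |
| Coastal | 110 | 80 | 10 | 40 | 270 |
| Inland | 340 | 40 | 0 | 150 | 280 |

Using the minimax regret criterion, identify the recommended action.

Bypass

Column bests: State 1=340, State 2=390, State 3=340, State 4=280, State 5=380.
Bypass regrets: 110, 170, 0, 140, 160 → max 170
Tunnel regrets: 240, 160, 0, 0, 60 → max 240
Bridge regrets: 40, 0, 260, 40, 0 → max 260
Coastal regrets: 230, 310, 330, 240, 110 → max 330
Inland regrets: 0, 350, 340, 130, 100 → max 350
Smallest max regret = 170 → Bypass.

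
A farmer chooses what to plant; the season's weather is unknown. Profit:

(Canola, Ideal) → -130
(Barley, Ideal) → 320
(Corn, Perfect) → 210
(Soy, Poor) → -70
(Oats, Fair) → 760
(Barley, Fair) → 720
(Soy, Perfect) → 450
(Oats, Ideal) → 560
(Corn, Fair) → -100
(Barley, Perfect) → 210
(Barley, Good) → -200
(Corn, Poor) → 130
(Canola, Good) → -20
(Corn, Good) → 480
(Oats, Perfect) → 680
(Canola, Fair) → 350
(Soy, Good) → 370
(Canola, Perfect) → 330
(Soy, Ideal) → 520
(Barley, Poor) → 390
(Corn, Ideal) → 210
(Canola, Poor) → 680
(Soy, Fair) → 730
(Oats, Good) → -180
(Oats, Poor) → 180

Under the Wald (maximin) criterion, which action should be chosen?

Row minima: Barley=-200, Oats=-180, Corn=-100, Soy=-70, Canola=-130
Best worst-case = -70 → Soy.

Soy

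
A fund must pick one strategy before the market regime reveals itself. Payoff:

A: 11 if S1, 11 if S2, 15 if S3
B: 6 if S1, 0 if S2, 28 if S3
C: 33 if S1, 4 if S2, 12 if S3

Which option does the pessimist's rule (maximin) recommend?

Row minima: A=11, B=0, C=4
Best worst-case = 11 → A.

A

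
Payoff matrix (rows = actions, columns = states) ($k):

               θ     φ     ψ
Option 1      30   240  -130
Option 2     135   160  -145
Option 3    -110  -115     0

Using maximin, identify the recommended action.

Option 3

Row minima: Option 1=-130, Option 2=-145, Option 3=-115
Best worst-case = -115 → Option 3.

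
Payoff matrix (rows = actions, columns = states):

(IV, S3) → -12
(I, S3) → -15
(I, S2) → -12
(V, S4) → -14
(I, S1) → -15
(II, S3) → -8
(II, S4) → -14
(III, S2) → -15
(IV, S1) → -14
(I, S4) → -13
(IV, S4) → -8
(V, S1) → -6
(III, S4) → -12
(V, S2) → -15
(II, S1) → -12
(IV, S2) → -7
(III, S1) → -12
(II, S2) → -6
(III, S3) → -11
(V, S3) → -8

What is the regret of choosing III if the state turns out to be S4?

Best payoff under S4 is -8.
Regret = -8 − (-12) = 4.

4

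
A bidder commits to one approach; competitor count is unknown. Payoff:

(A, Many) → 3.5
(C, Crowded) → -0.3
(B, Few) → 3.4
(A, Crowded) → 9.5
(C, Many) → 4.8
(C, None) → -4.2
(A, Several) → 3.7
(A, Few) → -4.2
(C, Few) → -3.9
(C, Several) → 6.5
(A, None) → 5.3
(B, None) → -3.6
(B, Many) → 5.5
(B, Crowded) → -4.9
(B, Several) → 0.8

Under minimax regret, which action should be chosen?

A

Column bests: None=5.3, Few=3.4, Several=6.5, Many=5.5, Crowded=9.5.
A regrets: 0.0, 7.6, 2.8, 2.0, 0.0 → max 7.6
B regrets: 8.9, 0.0, 5.7, 0.0, 14.4 → max 14.4
C regrets: 9.5, 7.3, 0.0, 0.7, 9.8 → max 9.8
Smallest max regret = 7.6 → A.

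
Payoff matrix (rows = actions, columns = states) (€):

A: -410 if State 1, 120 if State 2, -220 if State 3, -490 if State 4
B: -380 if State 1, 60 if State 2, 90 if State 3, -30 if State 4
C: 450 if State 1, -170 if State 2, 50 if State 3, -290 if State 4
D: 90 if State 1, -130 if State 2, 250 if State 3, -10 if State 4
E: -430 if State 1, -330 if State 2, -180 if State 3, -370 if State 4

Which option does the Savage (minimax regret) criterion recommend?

Column bests: State 1=450, State 2=120, State 3=250, State 4=-10.
A regrets: 860, 0, 470, 480 → max 860
B regrets: 830, 60, 160, 20 → max 830
C regrets: 0, 290, 200, 280 → max 290
D regrets: 360, 250, 0, 0 → max 360
E regrets: 880, 450, 430, 360 → max 880
Smallest max regret = 290 → C.

C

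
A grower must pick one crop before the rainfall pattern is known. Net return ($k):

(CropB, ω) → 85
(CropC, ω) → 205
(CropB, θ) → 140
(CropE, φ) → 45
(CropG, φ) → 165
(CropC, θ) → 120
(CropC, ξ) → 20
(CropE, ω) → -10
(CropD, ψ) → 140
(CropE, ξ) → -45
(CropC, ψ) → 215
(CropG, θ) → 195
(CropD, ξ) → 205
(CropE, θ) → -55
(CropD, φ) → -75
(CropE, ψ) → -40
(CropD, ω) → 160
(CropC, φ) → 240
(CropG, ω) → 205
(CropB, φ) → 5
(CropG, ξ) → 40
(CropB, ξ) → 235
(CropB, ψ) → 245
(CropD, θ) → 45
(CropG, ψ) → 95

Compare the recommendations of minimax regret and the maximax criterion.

Column bests: θ=195, φ=240, ψ=245, ω=205, ξ=235.
CropC regrets: 75, 0, 30, 0, 215 → max 215
CropG regrets: 0, 75, 150, 0, 195 → max 195
CropD regrets: 150, 315, 105, 45, 30 → max 315
CropE regrets: 250, 195, 285, 215, 280 → max 285
CropB regrets: 55, 235, 0, 120, 0 → max 235
Smallest max regret = 195 → CropG.
Row maxima: CropC=240, CropG=205, CropD=205, CropE=45, CropB=245
Best best-case = 245 → CropB.

minimax regret → CropG; maximax → CropB (disagree)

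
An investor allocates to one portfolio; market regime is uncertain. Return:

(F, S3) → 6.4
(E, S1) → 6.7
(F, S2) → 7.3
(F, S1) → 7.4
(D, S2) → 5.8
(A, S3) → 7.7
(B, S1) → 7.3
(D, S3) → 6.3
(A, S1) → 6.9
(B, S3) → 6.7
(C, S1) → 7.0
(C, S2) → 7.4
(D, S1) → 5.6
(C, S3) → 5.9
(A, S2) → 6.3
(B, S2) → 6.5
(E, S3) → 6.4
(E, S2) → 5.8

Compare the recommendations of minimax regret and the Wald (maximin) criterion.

Column bests: S1=7.4, S2=7.4, S3=7.7.
A regrets: 0.5, 1.1, 0.0 → max 1.1
B regrets: 0.1, 0.9, 1.0 → max 1.0
C regrets: 0.4, 0.0, 1.8 → max 1.8
D regrets: 1.8, 1.6, 1.4 → max 1.8
E regrets: 0.7, 1.6, 1.3 → max 1.6
F regrets: 0.0, 0.1, 1.3 → max 1.3
Smallest max regret = 1.0 → B.
Row minima: A=6.3, B=6.5, C=5.9, D=5.6, E=5.8, F=6.4
Best worst-case = 6.5 → B.

minimax regret → B; maximin → B (agree)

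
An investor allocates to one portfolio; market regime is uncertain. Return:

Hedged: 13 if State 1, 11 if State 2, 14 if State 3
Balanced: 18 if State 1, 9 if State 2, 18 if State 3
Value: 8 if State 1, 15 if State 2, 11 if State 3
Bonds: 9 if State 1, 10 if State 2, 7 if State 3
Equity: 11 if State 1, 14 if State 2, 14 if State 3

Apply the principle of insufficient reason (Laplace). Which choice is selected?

Row averages: Hedged=38/3, Balanced=15, Value=34/3, Bonds=26/3, Equity=13
Highest average = 15 → Balanced.

Balanced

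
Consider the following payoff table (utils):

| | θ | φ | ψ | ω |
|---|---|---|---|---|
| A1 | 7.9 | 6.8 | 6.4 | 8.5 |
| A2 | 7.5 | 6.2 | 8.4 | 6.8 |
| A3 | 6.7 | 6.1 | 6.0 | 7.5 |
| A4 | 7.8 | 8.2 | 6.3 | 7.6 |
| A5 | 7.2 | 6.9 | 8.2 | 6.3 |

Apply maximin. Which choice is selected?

Row minima: A1=6.4, A2=6.2, A3=6.0, A4=6.3, A5=6.3
Best worst-case = 6.4 → A1.

A1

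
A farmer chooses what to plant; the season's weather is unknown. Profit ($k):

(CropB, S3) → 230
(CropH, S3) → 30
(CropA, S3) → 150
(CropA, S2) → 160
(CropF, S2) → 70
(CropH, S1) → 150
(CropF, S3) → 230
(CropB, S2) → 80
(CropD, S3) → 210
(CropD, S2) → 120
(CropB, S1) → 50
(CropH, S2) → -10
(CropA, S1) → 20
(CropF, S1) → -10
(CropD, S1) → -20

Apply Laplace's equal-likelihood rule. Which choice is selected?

Row averages: CropF=290/3, CropH=170/3, CropA=110, CropB=120, CropD=310/3
Highest average = 120 → CropB.

CropB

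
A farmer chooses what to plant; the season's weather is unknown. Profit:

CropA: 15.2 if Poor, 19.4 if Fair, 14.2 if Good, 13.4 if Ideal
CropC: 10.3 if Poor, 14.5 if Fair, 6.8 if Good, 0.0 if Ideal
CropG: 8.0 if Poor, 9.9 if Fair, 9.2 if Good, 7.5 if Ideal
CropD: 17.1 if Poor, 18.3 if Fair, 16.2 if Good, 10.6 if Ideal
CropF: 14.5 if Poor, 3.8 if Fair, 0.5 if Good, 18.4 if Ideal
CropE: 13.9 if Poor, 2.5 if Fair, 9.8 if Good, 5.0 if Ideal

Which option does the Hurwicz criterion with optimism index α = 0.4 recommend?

CropA: 0.4·19.4 + 0.6·13.4 = 15.8
CropC: 0.4·14.5 + 0.6·0.0 = 5.8
CropG: 0.4·9.9 + 0.6·7.5 = 8.46
CropD: 0.4·18.3 + 0.6·10.6 = 13.68
CropF: 0.4·18.4 + 0.6·0.5 = 7.66
CropE: 0.4·13.9 + 0.6·2.5 = 7.06
Highest Hurwicz score = 15.8 → CropA.

CropA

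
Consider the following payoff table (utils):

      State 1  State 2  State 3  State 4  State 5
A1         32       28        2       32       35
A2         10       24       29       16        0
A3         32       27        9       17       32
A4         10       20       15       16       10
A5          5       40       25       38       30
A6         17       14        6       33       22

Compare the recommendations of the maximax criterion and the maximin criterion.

maximax → A5; maximin → A4 (disagree)

Row maxima: A1=35, A2=29, A3=32, A4=20, A5=40, A6=33
Best best-case = 40 → A5.
Row minima: A1=2, A2=0, A3=9, A4=10, A5=5, A6=6
Best worst-case = 10 → A4.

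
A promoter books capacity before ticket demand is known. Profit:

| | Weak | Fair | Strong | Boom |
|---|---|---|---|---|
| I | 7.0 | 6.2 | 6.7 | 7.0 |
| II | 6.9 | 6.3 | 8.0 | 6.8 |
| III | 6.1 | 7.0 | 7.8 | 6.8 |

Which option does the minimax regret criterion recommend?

Column bests: Weak=7.0, Fair=7.0, Strong=8.0, Boom=7.0.
I regrets: 0.0, 0.8, 1.3, 0.0 → max 1.3
II regrets: 0.1, 0.7, 0.0, 0.2 → max 0.7
III regrets: 0.9, 0.0, 0.2, 0.2 → max 0.9
Smallest max regret = 0.7 → II.

II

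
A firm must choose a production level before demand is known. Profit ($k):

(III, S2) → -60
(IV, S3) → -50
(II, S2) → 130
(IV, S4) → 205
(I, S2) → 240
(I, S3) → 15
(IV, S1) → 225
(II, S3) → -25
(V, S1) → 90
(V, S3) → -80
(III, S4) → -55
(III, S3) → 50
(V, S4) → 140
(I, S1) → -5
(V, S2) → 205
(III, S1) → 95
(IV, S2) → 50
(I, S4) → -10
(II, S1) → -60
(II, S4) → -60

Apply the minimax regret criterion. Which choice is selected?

V

Column bests: S1=225, S2=240, S3=50, S4=205.
I regrets: 230, 0, 35, 215 → max 230
II regrets: 285, 110, 75, 265 → max 285
III regrets: 130, 300, 0, 260 → max 300
IV regrets: 0, 190, 100, 0 → max 190
V regrets: 135, 35, 130, 65 → max 135
Smallest max regret = 135 → V.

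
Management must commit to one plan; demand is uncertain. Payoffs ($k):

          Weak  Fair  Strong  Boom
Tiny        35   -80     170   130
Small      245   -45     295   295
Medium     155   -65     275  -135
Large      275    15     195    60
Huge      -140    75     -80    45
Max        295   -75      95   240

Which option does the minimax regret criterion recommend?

Column bests: Weak=295, Fair=75, Strong=295, Boom=295.
Tiny regrets: 260, 155, 125, 165 → max 260
Small regrets: 50, 120, 0, 0 → max 120
Medium regrets: 140, 140, 20, 430 → max 430
Large regrets: 20, 60, 100, 235 → max 235
Huge regrets: 435, 0, 375, 250 → max 435
Max regrets: 0, 150, 200, 55 → max 200
Smallest max regret = 120 → Small.

Small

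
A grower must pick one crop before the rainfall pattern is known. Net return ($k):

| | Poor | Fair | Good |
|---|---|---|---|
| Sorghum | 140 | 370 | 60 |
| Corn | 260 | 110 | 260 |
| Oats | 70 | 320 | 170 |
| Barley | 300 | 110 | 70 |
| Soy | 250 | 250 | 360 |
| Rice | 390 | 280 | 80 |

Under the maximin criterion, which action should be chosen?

Row minima: Sorghum=60, Corn=110, Oats=70, Barley=70, Soy=250, Rice=80
Best worst-case = 250 → Soy.

Soy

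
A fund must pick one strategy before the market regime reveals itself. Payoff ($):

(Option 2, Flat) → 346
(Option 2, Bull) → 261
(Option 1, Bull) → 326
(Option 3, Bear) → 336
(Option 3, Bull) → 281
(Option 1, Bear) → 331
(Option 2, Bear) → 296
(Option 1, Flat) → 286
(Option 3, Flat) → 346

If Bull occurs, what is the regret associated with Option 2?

Best payoff under Bull is 326.
Regret = 326 − 261 = 65.

65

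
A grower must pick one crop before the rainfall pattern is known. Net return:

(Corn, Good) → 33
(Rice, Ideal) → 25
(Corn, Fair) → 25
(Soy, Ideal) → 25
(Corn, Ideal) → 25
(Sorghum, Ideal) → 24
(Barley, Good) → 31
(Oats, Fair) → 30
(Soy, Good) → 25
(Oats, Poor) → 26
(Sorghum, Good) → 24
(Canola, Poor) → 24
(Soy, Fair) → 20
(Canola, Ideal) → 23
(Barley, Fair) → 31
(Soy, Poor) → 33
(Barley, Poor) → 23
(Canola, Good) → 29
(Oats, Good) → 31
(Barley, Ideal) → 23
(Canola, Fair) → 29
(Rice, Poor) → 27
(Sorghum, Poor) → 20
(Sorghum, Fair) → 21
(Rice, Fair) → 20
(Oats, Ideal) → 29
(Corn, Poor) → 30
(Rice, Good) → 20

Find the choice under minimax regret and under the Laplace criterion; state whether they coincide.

minimax regret → Corn; laplace → Oats (disagree)

Column bests: Poor=33, Fair=31, Good=33, Ideal=29.
Canola regrets: 9, 2, 4, 6 → max 9
Oats regrets: 7, 1, 2, 0 → max 7
Barley regrets: 10, 0, 2, 6 → max 10
Corn regrets: 3, 6, 0, 4 → max 6
Rice regrets: 6, 11, 13, 4 → max 13
Sorghum regrets: 13, 10, 9, 5 → max 13
Soy regrets: 0, 11, 8, 4 → max 11
Smallest max regret = 6 → Corn.
Row averages: Canola=26.25, Oats=29, Barley=27, Corn=28.25, Rice=23, Sorghum=22.25, Soy=25.75
Highest average = 29 → Oats.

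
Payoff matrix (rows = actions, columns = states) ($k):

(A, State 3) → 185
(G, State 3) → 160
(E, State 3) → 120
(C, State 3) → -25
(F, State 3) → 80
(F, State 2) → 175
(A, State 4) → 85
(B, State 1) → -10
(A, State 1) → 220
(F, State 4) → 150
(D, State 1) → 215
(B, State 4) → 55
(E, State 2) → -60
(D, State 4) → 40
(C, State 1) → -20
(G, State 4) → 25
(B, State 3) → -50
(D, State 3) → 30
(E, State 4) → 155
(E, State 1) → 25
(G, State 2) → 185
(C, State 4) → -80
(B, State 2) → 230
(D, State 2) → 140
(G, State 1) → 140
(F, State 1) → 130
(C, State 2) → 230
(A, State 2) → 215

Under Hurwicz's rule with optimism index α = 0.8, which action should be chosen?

A

A: 0.8·220 + 0.2·85 = 193
B: 0.8·230 + 0.2·(-50) = 174
C: 0.8·230 + 0.2·(-80) = 168
D: 0.8·215 + 0.2·30 = 178
E: 0.8·155 + 0.2·(-60) = 112
F: 0.8·175 + 0.2·80 = 156
G: 0.8·185 + 0.2·25 = 153
Highest Hurwicz score = 193 → A.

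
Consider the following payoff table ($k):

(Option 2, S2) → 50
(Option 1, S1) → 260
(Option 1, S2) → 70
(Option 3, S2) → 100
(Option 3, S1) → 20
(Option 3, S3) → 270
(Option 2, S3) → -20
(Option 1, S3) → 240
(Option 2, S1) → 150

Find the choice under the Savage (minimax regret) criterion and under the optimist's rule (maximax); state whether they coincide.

minimax regret → Option 1; maximax → Option 3 (disagree)

Column bests: S1=260, S2=100, S3=270.
Option 1 regrets: 0, 30, 30 → max 30
Option 2 regrets: 110, 50, 290 → max 290
Option 3 regrets: 240, 0, 0 → max 240
Smallest max regret = 30 → Option 1.
Row maxima: Option 1=260, Option 2=150, Option 3=270
Best best-case = 270 → Option 3.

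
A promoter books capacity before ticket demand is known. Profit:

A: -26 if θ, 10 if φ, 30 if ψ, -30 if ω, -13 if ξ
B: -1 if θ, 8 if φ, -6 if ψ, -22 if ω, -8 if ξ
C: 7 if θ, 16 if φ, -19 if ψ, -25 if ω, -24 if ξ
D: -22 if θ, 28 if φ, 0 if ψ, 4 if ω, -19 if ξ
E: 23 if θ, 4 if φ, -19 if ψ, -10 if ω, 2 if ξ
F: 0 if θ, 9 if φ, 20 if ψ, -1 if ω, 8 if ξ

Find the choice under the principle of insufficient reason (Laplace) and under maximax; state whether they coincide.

Row averages: A=-5.8, B=-5.8, C=-9, D=-1.8, E=0, F=7.2
Highest average = 7.2 → F.
Row maxima: A=30, B=8, C=16, D=28, E=23, F=20
Best best-case = 30 → A.

laplace → F; maximax → A (disagree)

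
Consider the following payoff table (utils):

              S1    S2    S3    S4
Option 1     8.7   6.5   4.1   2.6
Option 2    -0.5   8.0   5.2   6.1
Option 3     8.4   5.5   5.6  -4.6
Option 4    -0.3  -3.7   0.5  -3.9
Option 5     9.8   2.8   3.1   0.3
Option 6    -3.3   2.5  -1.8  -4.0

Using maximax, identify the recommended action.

Option 5

Row maxima: Option 1=8.7, Option 2=8.0, Option 3=8.4, Option 4=0.5, Option 5=9.8, Option 6=2.5
Best best-case = 9.8 → Option 5.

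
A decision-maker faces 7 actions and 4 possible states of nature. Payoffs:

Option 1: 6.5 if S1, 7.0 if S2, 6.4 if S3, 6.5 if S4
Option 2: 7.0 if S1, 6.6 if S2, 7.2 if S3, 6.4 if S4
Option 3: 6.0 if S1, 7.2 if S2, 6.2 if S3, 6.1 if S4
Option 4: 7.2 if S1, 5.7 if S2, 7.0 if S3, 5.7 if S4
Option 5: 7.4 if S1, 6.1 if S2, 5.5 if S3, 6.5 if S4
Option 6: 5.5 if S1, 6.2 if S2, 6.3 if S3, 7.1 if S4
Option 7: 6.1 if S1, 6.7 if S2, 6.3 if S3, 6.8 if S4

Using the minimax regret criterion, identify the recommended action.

Column bests: S1=7.4, S2=7.2, S3=7.2, S4=7.1.
Option 1 regrets: 0.9, 0.2, 0.8, 0.6 → max 0.9
Option 2 regrets: 0.4, 0.6, 0.0, 0.7 → max 0.7
Option 3 regrets: 1.4, 0.0, 1.0, 1.0 → max 1.4
Option 4 regrets: 0.2, 1.5, 0.2, 1.4 → max 1.5
Option 5 regrets: 0.0, 1.1, 1.7, 0.6 → max 1.7
Option 6 regrets: 1.9, 1.0, 0.9, 0.0 → max 1.9
Option 7 regrets: 1.3, 0.5, 0.9, 0.3 → max 1.3
Smallest max regret = 0.7 → Option 2.

Option 2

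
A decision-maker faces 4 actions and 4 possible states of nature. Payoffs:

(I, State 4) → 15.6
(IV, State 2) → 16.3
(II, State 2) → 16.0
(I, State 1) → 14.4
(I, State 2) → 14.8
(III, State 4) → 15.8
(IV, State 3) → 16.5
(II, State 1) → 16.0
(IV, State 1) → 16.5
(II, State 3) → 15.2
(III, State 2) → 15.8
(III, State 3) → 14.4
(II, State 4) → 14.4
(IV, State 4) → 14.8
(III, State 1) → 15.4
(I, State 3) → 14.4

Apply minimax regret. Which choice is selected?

IV

Column bests: State 1=16.5, State 2=16.3, State 3=16.5, State 4=15.8.
I regrets: 2.1, 1.5, 2.1, 0.2 → max 2.1
II regrets: 0.5, 0.3, 1.3, 1.4 → max 1.4
III regrets: 1.1, 0.5, 2.1, 0.0 → max 2.1
IV regrets: 0.0, 0.0, 0.0, 1.0 → max 1.0
Smallest max regret = 1.0 → IV.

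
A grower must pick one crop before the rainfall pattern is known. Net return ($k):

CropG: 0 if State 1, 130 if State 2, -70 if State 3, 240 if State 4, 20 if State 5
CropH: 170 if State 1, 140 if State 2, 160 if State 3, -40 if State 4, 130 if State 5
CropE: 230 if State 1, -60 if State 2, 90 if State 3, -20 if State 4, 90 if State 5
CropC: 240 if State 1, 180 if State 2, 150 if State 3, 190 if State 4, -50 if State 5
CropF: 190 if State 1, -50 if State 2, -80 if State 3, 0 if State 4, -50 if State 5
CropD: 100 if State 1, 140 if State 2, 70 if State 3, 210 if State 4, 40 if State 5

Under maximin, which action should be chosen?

Row minima: CropG=-70, CropH=-40, CropE=-60, CropC=-50, CropF=-80, CropD=40
Best worst-case = 40 → CropD.

CropD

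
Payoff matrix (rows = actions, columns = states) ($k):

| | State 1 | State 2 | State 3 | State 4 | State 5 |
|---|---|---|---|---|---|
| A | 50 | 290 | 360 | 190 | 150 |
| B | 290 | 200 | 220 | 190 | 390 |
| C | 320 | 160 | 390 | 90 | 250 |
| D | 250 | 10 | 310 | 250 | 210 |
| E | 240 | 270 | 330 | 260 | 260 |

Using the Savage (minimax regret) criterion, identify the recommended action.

E

Column bests: State 1=320, State 2=290, State 3=390, State 4=260, State 5=390.
A regrets: 270, 0, 30, 70, 240 → max 270
B regrets: 30, 90, 170, 70, 0 → max 170
C regrets: 0, 130, 0, 170, 140 → max 170
D regrets: 70, 280, 80, 10, 180 → max 280
E regrets: 80, 20, 60, 0, 130 → max 130
Smallest max regret = 130 → E.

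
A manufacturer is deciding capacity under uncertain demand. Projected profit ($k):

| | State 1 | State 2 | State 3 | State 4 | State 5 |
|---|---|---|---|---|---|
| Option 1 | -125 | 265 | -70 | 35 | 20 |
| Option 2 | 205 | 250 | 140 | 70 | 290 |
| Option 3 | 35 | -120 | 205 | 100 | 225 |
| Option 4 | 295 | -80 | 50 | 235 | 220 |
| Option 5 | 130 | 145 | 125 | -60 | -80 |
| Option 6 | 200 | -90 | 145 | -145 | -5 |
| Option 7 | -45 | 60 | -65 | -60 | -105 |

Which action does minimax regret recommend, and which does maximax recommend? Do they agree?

Column bests: State 1=295, State 2=265, State 3=205, State 4=235, State 5=290.
Option 1 regrets: 420, 0, 275, 200, 270 → max 420
Option 2 regrets: 90, 15, 65, 165, 0 → max 165
Option 3 regrets: 260, 385, 0, 135, 65 → max 385
Option 4 regrets: 0, 345, 155, 0, 70 → max 345
Option 5 regrets: 165, 120, 80, 295, 370 → max 370
Option 6 regrets: 95, 355, 60, 380, 295 → max 380
Option 7 regrets: 340, 205, 270, 295, 395 → max 395
Smallest max regret = 165 → Option 2.
Row maxima: Option 1=265, Option 2=290, Option 3=225, Option 4=295, Option 5=145, Option 6=200, Option 7=60
Best best-case = 295 → Option 4.

minimax regret → Option 2; maximax → Option 4 (disagree)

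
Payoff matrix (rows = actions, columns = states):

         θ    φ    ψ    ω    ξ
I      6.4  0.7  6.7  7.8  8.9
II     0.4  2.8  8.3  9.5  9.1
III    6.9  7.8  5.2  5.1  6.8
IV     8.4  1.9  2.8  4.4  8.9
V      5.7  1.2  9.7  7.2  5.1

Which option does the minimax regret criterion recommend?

Column bests: θ=8.4, φ=7.8, ψ=9.7, ω=9.5, ξ=9.1.
I regrets: 2.0, 7.1, 3.0, 1.7, 0.2 → max 7.1
II regrets: 8.0, 5.0, 1.4, 0.0, 0.0 → max 8.0
III regrets: 1.5, 0.0, 4.5, 4.4, 2.3 → max 4.5
IV regrets: 0.0, 5.9, 6.9, 5.1, 0.2 → max 6.9
V regrets: 2.7, 6.6, 0.0, 2.3, 4.0 → max 6.6
Smallest max regret = 4.5 → III.

III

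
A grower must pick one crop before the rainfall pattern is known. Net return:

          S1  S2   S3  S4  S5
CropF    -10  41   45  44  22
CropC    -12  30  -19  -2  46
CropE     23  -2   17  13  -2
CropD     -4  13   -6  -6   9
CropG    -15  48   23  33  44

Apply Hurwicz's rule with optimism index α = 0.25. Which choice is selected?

CropF: 0.25·45 + 0.75·(-10) = 3.75
CropC: 0.25·46 + 0.75·(-19) = -2.75
CropE: 0.25·23 + 0.75·(-2) = 4.25
CropD: 0.25·13 + 0.75·(-6) = -1.25
CropG: 0.25·48 + 0.75·(-15) = 0.75
Highest Hurwicz score = 4.25 → CropE.

CropE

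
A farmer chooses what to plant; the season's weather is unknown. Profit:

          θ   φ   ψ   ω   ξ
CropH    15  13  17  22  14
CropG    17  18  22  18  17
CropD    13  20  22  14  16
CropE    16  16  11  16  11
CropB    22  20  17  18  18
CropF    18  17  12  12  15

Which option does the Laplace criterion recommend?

Row averages: CropH=16.2, CropG=18.4, CropD=17, CropE=14, CropB=19, CropF=14.8
Highest average = 19 → CropB.

CropB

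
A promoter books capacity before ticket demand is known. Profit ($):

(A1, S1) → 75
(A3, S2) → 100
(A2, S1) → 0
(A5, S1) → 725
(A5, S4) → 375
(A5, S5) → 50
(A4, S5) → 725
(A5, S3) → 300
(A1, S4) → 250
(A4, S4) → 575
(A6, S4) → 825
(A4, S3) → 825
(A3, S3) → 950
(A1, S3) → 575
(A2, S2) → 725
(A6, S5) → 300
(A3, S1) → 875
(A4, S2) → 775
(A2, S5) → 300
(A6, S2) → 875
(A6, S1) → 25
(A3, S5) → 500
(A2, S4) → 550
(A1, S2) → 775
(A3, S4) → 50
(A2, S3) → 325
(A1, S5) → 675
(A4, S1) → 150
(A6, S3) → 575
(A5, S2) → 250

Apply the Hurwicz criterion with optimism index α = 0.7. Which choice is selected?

A1: 0.7·775 + 0.3·75 = 565
A2: 0.7·725 + 0.3·0 = 507.5
A3: 0.7·950 + 0.3·50 = 680
A4: 0.7·825 + 0.3·150 = 622.5
A5: 0.7·725 + 0.3·50 = 522.5
A6: 0.7·875 + 0.3·25 = 620
Highest Hurwicz score = 680 → A3.

A3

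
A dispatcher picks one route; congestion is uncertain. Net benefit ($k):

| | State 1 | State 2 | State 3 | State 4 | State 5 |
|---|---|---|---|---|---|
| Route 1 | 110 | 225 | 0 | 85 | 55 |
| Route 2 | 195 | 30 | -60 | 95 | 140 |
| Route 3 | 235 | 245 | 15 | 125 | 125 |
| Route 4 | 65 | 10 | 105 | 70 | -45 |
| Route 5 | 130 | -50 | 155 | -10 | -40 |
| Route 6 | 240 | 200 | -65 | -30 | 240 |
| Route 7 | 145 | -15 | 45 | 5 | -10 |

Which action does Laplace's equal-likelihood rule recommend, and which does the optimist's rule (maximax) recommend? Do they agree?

Row averages: Route 1=95, Route 2=80, Route 3=149, Route 4=41, Route 5=37, Route 6=117, Route 7=34
Highest average = 149 → Route 3.
Row maxima: Route 1=225, Route 2=195, Route 3=245, Route 4=105, Route 5=155, Route 6=240, Route 7=145
Best best-case = 245 → Route 3.

laplace → Route 3; maximax → Route 3 (agree)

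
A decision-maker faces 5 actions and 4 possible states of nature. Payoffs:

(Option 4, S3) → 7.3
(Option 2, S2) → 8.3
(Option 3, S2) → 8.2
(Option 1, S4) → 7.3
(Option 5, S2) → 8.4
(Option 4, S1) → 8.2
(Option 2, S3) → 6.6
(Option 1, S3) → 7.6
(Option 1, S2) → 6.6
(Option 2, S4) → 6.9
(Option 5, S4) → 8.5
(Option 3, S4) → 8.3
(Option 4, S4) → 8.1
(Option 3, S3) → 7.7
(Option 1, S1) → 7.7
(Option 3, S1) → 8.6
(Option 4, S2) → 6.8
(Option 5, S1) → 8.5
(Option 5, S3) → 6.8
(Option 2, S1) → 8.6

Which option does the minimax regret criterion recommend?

Option 3

Column bests: S1=8.6, S2=8.4, S3=7.7, S4=8.5.
Option 1 regrets: 0.9, 1.8, 0.1, 1.2 → max 1.8
Option 2 regrets: 0.0, 0.1, 1.1, 1.6 → max 1.6
Option 3 regrets: 0.0, 0.2, 0.0, 0.2 → max 0.2
Option 4 regrets: 0.4, 1.6, 0.4, 0.4 → max 1.6
Option 5 regrets: 0.1, 0.0, 0.9, 0.0 → max 0.9
Smallest max regret = 0.2 → Option 3.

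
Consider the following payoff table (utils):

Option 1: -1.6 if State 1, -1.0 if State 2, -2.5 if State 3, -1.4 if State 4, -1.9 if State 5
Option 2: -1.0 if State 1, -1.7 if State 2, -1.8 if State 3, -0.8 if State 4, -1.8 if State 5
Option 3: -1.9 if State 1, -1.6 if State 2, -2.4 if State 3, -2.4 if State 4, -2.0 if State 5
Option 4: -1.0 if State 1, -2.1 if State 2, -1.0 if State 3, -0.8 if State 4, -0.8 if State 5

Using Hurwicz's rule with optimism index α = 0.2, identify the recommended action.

Option 2

Option 1: 0.2·(-1.0) + 0.8·(-2.5) = -2.2
Option 2: 0.2·(-0.8) + 0.8·(-1.8) = -1.6
Option 3: 0.2·(-1.6) + 0.8·(-2.4) = -2.24
Option 4: 0.2·(-0.8) + 0.8·(-2.1) = -1.84
Highest Hurwicz score = -1.6 → Option 2.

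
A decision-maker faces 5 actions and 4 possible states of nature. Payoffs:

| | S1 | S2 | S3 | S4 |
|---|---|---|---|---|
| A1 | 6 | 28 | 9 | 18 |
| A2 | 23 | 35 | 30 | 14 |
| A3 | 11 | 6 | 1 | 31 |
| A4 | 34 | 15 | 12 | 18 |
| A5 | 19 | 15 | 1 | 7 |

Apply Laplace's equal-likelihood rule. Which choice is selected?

Row averages: A1=15.25, A2=25.5, A3=12.25, A4=19.75, A5=10.5
Highest average = 25.5 → A2.

A2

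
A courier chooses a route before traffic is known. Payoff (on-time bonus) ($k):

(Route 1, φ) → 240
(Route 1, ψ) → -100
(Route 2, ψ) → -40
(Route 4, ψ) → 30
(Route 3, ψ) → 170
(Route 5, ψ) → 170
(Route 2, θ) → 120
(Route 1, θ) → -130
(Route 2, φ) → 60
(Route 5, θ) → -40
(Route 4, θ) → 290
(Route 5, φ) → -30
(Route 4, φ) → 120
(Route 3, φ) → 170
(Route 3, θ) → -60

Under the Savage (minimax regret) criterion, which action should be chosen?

Route 4

Column bests: θ=290, φ=240, ψ=170.
Route 1 regrets: 420, 0, 270 → max 420
Route 2 regrets: 170, 180, 210 → max 210
Route 3 regrets: 350, 70, 0 → max 350
Route 4 regrets: 0, 120, 140 → max 140
Route 5 regrets: 330, 270, 0 → max 330
Smallest max regret = 140 → Route 4.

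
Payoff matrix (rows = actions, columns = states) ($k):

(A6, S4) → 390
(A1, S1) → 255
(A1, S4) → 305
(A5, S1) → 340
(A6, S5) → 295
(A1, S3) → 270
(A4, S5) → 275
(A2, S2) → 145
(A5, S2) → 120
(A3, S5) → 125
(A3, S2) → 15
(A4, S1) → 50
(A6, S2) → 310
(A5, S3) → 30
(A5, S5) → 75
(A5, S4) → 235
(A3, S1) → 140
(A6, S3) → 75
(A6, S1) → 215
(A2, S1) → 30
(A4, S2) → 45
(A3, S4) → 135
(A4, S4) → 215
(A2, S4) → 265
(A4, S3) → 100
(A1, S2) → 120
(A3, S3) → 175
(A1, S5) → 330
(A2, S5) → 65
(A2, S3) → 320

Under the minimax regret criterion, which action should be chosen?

Column bests: S1=340, S2=310, S3=320, S4=390, S5=330.
A1 regrets: 85, 190, 50, 85, 0 → max 190
A2 regrets: 310, 165, 0, 125, 265 → max 310
A3 regrets: 200, 295, 145, 255, 205 → max 295
A4 regrets: 290, 265, 220, 175, 55 → max 290
A5 regrets: 0, 190, 290, 155, 255 → max 290
A6 regrets: 125, 0, 245, 0, 35 → max 245
Smallest max regret = 190 → A1.

A1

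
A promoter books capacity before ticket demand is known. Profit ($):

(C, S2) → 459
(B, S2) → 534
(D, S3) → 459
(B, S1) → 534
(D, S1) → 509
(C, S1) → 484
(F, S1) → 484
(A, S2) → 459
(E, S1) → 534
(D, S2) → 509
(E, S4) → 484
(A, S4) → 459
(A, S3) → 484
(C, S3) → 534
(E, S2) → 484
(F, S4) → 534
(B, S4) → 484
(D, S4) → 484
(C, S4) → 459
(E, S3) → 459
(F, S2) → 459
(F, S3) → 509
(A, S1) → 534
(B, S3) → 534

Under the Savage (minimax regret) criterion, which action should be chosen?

B

Column bests: S1=534, S2=534, S3=534, S4=534.
A regrets: 0, 75, 50, 75 → max 75
B regrets: 0, 0, 0, 50 → max 50
C regrets: 50, 75, 0, 75 → max 75
D regrets: 25, 25, 75, 50 → max 75
E regrets: 0, 50, 75, 50 → max 75
F regrets: 50, 75, 25, 0 → max 75
Smallest max regret = 50 → B.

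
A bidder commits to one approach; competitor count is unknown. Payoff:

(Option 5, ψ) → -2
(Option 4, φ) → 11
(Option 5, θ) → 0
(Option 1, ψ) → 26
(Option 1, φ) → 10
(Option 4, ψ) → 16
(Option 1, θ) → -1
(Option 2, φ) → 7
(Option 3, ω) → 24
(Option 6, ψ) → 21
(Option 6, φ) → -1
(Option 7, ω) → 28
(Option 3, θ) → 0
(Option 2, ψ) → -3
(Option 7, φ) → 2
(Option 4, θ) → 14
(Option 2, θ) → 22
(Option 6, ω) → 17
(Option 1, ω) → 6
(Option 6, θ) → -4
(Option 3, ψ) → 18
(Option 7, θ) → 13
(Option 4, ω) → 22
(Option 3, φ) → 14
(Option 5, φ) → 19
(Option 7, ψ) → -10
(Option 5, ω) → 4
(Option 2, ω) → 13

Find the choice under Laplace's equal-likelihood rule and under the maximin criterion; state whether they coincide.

Row averages: Option 1=10.25, Option 2=9.75, Option 3=14, Option 4=15.75, Option 5=5.25, Option 6=8.25, Option 7=8.25
Highest average = 15.75 → Option 4.
Row minima: Option 1=-1, Option 2=-3, Option 3=0, Option 4=11, Option 5=-2, Option 6=-4, Option 7=-10
Best worst-case = 11 → Option 4.

laplace → Option 4; maximin → Option 4 (agree)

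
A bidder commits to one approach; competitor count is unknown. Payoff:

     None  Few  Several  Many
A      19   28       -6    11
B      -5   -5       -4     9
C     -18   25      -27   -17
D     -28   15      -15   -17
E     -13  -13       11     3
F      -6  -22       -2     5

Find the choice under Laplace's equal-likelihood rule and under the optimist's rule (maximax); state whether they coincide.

Row averages: A=13, B=-1.25, C=-9.25, D=-11.25, E=-3, F=-6.25
Highest average = 13 → A.
Row maxima: A=28, B=9, C=25, D=15, E=11, F=5
Best best-case = 28 → A.

laplace → A; maximax → A (agree)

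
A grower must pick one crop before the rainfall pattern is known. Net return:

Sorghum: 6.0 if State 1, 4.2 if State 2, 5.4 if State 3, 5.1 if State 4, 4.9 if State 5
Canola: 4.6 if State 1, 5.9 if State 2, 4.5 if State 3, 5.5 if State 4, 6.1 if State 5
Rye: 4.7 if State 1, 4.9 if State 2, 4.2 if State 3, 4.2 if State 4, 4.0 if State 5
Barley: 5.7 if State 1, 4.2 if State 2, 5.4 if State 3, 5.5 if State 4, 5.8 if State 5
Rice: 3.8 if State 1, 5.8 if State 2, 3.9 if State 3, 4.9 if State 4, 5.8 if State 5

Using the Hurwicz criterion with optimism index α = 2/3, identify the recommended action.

Sorghum: 2/3·6.0 + 1/3·4.2 = 5.4
Canola: 2/3·6.1 + 1/3·4.5 = 167/30
Rye: 2/3·4.9 + 1/3·4.0 = 4.6
Barley: 2/3·5.8 + 1/3·4.2 = 79/15
Rice: 2/3·5.8 + 1/3·3.8 = 77/15
Highest Hurwicz score = 167/30 → Canola.

Canola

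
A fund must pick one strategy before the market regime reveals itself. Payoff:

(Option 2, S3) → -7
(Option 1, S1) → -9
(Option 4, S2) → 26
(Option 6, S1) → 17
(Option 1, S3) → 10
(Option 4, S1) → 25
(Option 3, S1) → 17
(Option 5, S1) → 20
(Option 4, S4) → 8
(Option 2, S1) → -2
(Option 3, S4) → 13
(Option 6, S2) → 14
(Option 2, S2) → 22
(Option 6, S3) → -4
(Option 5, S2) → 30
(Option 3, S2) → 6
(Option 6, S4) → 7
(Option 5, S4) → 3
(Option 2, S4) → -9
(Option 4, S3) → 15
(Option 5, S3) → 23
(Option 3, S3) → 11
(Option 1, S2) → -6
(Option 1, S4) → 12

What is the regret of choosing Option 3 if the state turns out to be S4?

0

Best payoff under S4 is 13.
Regret = 13 − 13 = 0.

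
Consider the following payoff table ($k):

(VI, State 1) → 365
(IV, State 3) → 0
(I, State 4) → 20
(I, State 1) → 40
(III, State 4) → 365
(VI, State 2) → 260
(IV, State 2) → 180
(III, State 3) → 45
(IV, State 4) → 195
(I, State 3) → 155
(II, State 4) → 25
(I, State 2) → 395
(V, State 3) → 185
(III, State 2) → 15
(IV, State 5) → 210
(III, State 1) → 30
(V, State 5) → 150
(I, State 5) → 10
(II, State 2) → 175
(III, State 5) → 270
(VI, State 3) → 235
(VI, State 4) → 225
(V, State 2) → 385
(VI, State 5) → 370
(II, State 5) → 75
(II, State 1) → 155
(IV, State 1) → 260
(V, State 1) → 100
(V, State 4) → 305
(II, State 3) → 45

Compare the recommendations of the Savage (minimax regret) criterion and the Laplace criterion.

minimax regret → VI; laplace → VI (agree)

Column bests: State 1=365, State 2=395, State 3=235, State 4=365, State 5=370.
I regrets: 325, 0, 80, 345, 360 → max 360
II regrets: 210, 220, 190, 340, 295 → max 340
III regrets: 335, 380, 190, 0, 100 → max 380
IV regrets: 105, 215, 235, 170, 160 → max 235
V regrets: 265, 10, 50, 60, 220 → max 265
VI regrets: 0, 135, 0, 140, 0 → max 140
Smallest max regret = 140 → VI.
Row averages: I=124, II=95, III=145, IV=169, V=225, VI=291
Highest average = 291 → VI.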